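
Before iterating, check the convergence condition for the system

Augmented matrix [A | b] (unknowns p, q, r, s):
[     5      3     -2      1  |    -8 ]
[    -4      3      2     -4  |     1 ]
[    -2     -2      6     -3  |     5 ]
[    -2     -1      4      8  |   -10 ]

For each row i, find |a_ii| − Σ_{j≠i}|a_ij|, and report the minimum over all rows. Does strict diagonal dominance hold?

row 1: |5| − (3+2+1) = -1
row 2: |3| − (4+2+4) = -7
row 3: |6| − (2+2+3) = -1
row 4: |8| − (2+1+4) = 1
minimum over rows = -7 → not strictly diagonally dominant

-7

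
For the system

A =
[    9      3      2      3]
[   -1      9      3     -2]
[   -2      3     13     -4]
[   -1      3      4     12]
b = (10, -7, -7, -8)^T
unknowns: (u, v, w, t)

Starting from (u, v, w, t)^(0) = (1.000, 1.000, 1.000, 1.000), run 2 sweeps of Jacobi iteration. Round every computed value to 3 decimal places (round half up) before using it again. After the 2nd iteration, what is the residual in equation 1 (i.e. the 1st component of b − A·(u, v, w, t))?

Iteration 1:
  u = (10 - (3)·1.000 - (2)·1.000 - (3)·1.000) / (9) = 0.222
  v = (-7 - (-1)·1.000 - (3)·1.000 - (-2)·1.000) / (9) = -0.778
  w = (-7 - (-2)·1.000 - (3)·1.000 - (-4)·1.000) / (13) = -0.308
  t = (-8 - (-1)·1.000 - (3)·1.000 - (4)·1.000) / (12) = -1.167
Iteration 2:
  u = (10 - (3)·-0.778 - (2)·-0.308 - (3)·-1.167) / (9) = 1.828
  v = (-7 - (-1)·0.222 - (3)·-0.308 - (-2)·-1.167) / (9) = -0.910
  w = (-7 - (-2)·0.222 - (3)·-0.778 - (-4)·-1.167) / (13) = -0.684
  t = (-8 - (-1)·0.222 - (3)·-0.778 - (4)·-0.308) / (12) = -0.351
Residual b − A·x = (-1.301, 4.368, 6.874, 3.506)

-1.301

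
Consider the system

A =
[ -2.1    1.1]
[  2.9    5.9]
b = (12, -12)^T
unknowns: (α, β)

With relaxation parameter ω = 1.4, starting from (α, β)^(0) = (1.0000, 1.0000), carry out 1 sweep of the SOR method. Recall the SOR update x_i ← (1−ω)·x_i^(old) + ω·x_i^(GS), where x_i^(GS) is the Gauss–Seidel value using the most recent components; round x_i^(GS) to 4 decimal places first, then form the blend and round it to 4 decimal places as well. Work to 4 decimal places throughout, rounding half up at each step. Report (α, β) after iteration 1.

(-7.6667, 2.0283)

Iteration 1:
  α: GS value = (12 - (1.1)·1.0000) / (-2.1) = -5.1905;  α ← (1−ω)·1.0000 + ω·-5.1905 = -7.6667
  β: GS value = (-12 - (2.9)·-7.6667) / (5.9) = 1.7345;  β ← (1−ω)·1.0000 + ω·1.7345 = 2.0283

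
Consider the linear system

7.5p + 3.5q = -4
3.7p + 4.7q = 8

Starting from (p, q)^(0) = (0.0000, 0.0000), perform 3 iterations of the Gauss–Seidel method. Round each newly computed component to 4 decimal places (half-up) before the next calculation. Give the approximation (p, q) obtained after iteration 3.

Iteration 1:
  p = (-4 - (3.5)·0.0000) / (7.5) = -0.5333
  q = (8 - (3.7)·-0.5333) / (4.7) = 2.1220
Iteration 2:
  p = (-4 - (3.5)·2.1220) / (7.5) = -1.5236
  q = (8 - (3.7)·-1.5236) / (4.7) = 2.9016
Iteration 3:
  p = (-4 - (3.5)·2.9016) / (7.5) = -1.8874
  q = (8 - (3.7)·-1.8874) / (4.7) = 3.1880

(-1.8874, 3.1880)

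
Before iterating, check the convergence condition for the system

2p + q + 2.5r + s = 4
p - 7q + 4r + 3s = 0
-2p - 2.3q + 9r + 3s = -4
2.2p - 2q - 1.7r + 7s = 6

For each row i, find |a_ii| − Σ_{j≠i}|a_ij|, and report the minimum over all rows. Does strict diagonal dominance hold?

row 1: |2| − (1+2.5+1) = -2.5
row 2: |-7| − (1+4+3) = -1
row 3: |9| − (2+2.3+3) = 1.7
row 4: |7| − (2.2+2+1.7) = 1.1
minimum over rows = -2.5 → not strictly diagonally dominant

-2.5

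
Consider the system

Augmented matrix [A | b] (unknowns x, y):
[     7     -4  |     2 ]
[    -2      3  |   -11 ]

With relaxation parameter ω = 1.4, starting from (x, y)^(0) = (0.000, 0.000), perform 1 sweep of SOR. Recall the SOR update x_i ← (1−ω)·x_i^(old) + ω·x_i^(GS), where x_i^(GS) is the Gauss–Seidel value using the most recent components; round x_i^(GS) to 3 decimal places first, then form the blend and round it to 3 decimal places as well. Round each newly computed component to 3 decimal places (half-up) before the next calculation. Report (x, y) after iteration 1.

(0.400, -4.760)

Iteration 1:
  x: GS value = (2 - (-4)·0.000) / (7) = 0.286;  x ← (1−ω)·0.000 + ω·0.286 = 0.400
  y: GS value = (-11 - (-2)·0.400) / (3) = -3.400;  y ← (1−ω)·0.000 + ω·-3.400 = -4.760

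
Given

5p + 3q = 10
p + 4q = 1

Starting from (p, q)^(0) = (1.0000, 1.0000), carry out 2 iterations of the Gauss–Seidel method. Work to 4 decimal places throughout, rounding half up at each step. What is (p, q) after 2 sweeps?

Iteration 1:
  p = (10 - (3)·1.0000) / (5) = 1.4000
  q = (1 - (1)·1.4000) / (4) = -0.1000
Iteration 2:
  p = (10 - (3)·-0.1000) / (5) = 2.0600
  q = (1 - (1)·2.0600) / (4) = -0.2650

(2.0600, -0.2650)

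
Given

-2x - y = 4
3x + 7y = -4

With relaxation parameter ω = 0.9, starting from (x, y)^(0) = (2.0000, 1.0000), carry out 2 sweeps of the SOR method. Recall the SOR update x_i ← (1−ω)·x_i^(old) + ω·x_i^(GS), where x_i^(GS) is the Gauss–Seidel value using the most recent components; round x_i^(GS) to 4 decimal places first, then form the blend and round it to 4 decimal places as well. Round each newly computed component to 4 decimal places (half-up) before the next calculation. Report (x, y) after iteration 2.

(-2.1744, 0.3621)

Iteration 1:
  x: GS value = (4 - (-1)·1.0000) / (-2) = -2.5000;  x ← (1−ω)·2.0000 + ω·-2.5000 = -2.0500
  y: GS value = (-4 - (3)·-2.0500) / (7) = 0.3071;  y ← (1−ω)·1.0000 + ω·0.3071 = 0.3764
Iteration 2:
  x: GS value = (4 - (-1)·0.3764) / (-2) = -2.1882;  x ← (1−ω)·-2.0500 + ω·-2.1882 = -2.1744
  y: GS value = (-4 - (3)·-2.1744) / (7) = 0.3605;  y ← (1−ω)·0.3764 + ω·0.3605 = 0.3621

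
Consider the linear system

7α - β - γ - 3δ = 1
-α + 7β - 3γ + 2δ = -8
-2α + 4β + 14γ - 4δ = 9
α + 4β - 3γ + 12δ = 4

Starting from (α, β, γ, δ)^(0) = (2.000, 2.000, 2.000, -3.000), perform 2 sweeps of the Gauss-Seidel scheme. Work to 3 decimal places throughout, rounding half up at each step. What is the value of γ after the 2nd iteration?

Iteration 1:
  α = (1 - (-1)·2.000 - (-1)·2.000 - (-3)·-3.000) / (7) = -0.571
  β = (-8 - (-1)·-0.571 - (-3)·2.000 - (2)·-3.000) / (7) = 0.490
  γ = (9 - (-2)·-0.571 - (4)·0.490 - (-4)·-3.000) / (14) = -0.436
  δ = (4 - (1)·-0.571 - (4)·0.490 - (-3)·-0.436) / (12) = 0.109
Iteration 2:
  α = (1 - (-1)·0.490 - (-1)·-0.436 - (-3)·0.109) / (7) = 0.197
  β = (-8 - (-1)·0.197 - (-3)·-0.436 - (2)·0.109) / (7) = -1.333
  γ = (9 - (-2)·0.197 - (4)·-1.333 - (-4)·0.109) / (14) = 1.083
  δ = (4 - (1)·0.197 - (4)·-1.333 - (-3)·1.083) / (12) = 1.032

1.083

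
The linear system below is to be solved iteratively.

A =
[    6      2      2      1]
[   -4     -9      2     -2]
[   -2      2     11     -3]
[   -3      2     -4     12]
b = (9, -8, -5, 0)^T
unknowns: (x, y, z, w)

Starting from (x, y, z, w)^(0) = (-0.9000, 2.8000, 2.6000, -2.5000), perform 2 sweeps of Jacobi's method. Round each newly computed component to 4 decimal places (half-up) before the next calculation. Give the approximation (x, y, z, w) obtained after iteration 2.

(1.2665, 0.3961, -0.8260, -0.9776)

Iteration 1:
  x = (9 - (2)·2.8000 - (2)·2.6000 - (1)·-2.5000) / (6) = 0.1167
  y = (-8 - (-4)·-0.9000 - (2)·2.6000 - (-2)·-2.5000) / (-9) = 2.4222
  z = (-5 - (-2)·-0.9000 - (2)·2.8000 - (-3)·-2.5000) / (11) = -1.8091
  w = (0 - (-3)·-0.9000 - (2)·2.8000 - (-4)·2.6000) / (12) = 0.1750
Iteration 2:
  x = (9 - (2)·2.4222 - (2)·-1.8091 - (1)·0.1750) / (6) = 1.2665
  y = (-8 - (-4)·0.1167 - (2)·-1.8091 - (-2)·0.1750) / (-9) = 0.3961
  z = (-5 - (-2)·0.1167 - (2)·2.4222 - (-3)·0.1750) / (11) = -0.8260
  w = (0 - (-3)·0.1167 - (2)·2.4222 - (-4)·-1.8091) / (12) = -0.9776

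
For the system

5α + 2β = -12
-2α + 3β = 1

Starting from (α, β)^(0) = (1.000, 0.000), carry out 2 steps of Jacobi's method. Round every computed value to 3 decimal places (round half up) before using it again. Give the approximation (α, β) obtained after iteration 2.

Iteration 1:
  α = (-12 - (2)·0.000) / (5) = -2.400
  β = (1 - (-2)·1.000) / (3) = 1.000
Iteration 2:
  α = (-12 - (2)·1.000) / (5) = -2.800
  β = (1 - (-2)·-2.400) / (3) = -1.267

(-2.800, -1.267)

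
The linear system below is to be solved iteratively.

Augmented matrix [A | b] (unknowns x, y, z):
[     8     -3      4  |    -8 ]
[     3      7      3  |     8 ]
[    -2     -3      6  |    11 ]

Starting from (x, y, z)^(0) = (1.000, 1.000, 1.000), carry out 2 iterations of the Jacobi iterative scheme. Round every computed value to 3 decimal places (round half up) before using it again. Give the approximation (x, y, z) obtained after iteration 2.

Iteration 1:
  x = (-8 - (-3)·1.000 - (4)·1.000) / (8) = -1.125
  y = (8 - (3)·1.000 - (3)·1.000) / (7) = 0.286
  z = (11 - (-2)·1.000 - (-3)·1.000) / (6) = 2.667
Iteration 2:
  x = (-8 - (-3)·0.286 - (4)·2.667) / (8) = -2.226
  y = (8 - (3)·-1.125 - (3)·2.667) / (7) = 0.482
  z = (11 - (-2)·-1.125 - (-3)·0.286) / (6) = 1.601

(-2.226, 0.482, 1.601)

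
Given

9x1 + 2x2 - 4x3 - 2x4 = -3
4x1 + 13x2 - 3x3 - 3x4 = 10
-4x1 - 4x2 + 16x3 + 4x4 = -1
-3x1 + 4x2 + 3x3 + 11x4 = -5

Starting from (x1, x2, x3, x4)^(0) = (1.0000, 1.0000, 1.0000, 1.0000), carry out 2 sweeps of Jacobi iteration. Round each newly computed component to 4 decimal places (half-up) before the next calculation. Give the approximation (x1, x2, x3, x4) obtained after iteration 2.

(-0.6370, 0.5895, 0.4006, -0.8111)

Iteration 1:
  x1 = (-3 - (2)·1.0000 - (-4)·1.0000 - (-2)·1.0000) / (9) = 0.1111
  x2 = (10 - (4)·1.0000 - (-3)·1.0000 - (-3)·1.0000) / (13) = 0.9231
  x3 = (-1 - (-4)·1.0000 - (-4)·1.0000 - (4)·1.0000) / (16) = 0.1875
  x4 = (-5 - (-3)·1.0000 - (4)·1.0000 - (3)·1.0000) / (11) = -0.8182
Iteration 2:
  x1 = (-3 - (2)·0.9231 - (-4)·0.1875 - (-2)·-0.8182) / (9) = -0.6370
  x2 = (10 - (4)·0.1111 - (-3)·0.1875 - (-3)·-0.8182) / (13) = 0.5895
  x3 = (-1 - (-4)·0.1111 - (-4)·0.9231 - (4)·-0.8182) / (16) = 0.4006
  x4 = (-5 - (-3)·0.1111 - (4)·0.9231 - (3)·0.1875) / (11) = -0.8111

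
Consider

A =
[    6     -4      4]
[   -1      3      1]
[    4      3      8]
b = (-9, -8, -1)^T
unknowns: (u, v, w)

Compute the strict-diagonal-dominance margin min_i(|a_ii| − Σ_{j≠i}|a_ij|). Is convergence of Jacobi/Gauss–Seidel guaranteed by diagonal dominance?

-2

row 1: |6| − (4+4) = -2
row 2: |3| − (1+1) = 1
row 3: |8| − (4+3) = 1
minimum over rows = -2 → not strictly diagonally dominant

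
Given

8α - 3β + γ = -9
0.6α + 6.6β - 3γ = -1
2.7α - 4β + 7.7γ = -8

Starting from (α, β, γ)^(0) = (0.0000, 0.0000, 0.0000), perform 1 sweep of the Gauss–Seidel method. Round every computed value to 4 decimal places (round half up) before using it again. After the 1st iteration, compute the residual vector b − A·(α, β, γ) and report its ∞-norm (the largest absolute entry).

Iteration 1:
  α = (-9 - (-3)·0.0000 - (1)·0.0000) / (8) = -1.1250
  β = (-1 - (0.6)·-1.1250 - (-3)·0.0000) / (6.6) = -0.0492
  γ = (-8 - (2.7)·-1.1250 - (-4)·-0.0492) / (7.7) = -0.6700
Residual b − A·x = (0.5224, -2.0103, -0.0003); ∞-norm = 2.0103

2.0103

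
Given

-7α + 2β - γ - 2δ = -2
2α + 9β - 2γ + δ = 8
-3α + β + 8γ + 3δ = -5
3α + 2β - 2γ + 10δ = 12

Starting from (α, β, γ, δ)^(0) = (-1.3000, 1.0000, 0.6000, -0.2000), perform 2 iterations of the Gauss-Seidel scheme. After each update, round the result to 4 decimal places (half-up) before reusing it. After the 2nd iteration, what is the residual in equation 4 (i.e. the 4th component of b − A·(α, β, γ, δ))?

Iteration 1:
  α = (-2 - (2)·1.0000 - (-1)·0.6000 - (-2)·-0.2000) / (-7) = 0.5429
  β = (8 - (2)·0.5429 - (-2)·0.6000 - (1)·-0.2000) / (9) = 0.9238
  γ = (-5 - (-3)·0.5429 - (1)·0.9238 - (3)·-0.2000) / (8) = -0.4619
  δ = (12 - (3)·0.5429 - (2)·0.9238 - (-2)·-0.4619) / (10) = 0.7600
Iteration 2:
  α = (-2 - (2)·0.9238 - (-1)·-0.4619 - (-2)·0.7600) / (-7) = 0.3985
  β = (8 - (2)·0.3985 - (-2)·-0.4619 - (1)·0.7600) / (9) = 0.6132
  γ = (-5 - (-3)·0.3985 - (1)·0.6132 - (3)·0.7600) / (8) = -0.8372
  δ = (12 - (3)·0.3985 - (2)·0.6132 - (-2)·-0.8372) / (10) = 0.7904
Residual b − A·x = (0.3067, -0.7806, -0.0913, -0.0003)

-0.0003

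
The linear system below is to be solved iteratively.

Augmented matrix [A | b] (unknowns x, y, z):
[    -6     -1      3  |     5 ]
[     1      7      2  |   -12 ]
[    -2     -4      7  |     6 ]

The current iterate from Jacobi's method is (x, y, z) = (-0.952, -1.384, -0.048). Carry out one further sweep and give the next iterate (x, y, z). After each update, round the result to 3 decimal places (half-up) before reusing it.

(-0.627, -1.565, -0.206)

One sweep:
  x = (5 - (-1)·-1.384 - (3)·-0.048) / (-6) = -0.627
  y = (-12 - (1)·-0.952 - (2)·-0.048) / (7) = -1.565
  z = (6 - (-2)·-0.952 - (-4)·-1.384) / (7) = -0.206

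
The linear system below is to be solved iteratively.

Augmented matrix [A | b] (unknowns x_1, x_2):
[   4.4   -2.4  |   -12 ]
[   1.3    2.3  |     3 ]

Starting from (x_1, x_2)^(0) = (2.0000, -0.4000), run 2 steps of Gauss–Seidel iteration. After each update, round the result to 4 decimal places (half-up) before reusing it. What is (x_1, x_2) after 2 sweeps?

Iteration 1:
  x_1 = (-12 - (-2.4)·-0.4000) / (4.4) = -2.9455
  x_2 = (3 - (1.3)·-2.9455) / (2.3) = 2.9692
Iteration 2:
  x_1 = (-12 - (-2.4)·2.9692) / (4.4) = -1.1077
  x_2 = (3 - (1.3)·-1.1077) / (2.3) = 1.9304

(-1.1077, 1.9304)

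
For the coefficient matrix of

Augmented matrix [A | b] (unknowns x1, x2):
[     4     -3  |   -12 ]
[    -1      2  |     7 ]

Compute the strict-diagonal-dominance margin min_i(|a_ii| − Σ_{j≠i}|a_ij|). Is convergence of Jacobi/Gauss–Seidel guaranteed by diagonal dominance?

row 1: |4| − (3) = 1
row 2: |2| − (1) = 1
minimum over rows = 1 → strictly diagonally dominant (convergence guaranteed)

1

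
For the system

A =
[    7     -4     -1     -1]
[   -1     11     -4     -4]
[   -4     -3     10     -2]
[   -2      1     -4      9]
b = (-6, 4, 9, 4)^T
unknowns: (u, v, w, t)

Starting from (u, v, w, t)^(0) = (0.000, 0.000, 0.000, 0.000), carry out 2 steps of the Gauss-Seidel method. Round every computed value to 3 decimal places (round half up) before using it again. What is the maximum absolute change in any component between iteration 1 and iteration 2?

Iteration 1:
  u = (-6 - (-4)·0.000 - (-1)·0.000 - (-1)·0.000) / (7) = -0.857
  v = (4 - (-1)·-0.857 - (-4)·0.000 - (-4)·0.000) / (11) = 0.286
  w = (9 - (-4)·-0.857 - (-3)·0.286 - (-2)·0.000) / (10) = 0.643
  t = (4 - (-2)·-0.857 - (1)·0.286 - (-4)·0.643) / (9) = 0.508
Iteration 2:
  u = (-6 - (-4)·0.286 - (-1)·0.643 - (-1)·0.508) / (7) = -0.529
  v = (4 - (-1)·-0.529 - (-4)·0.643 - (-4)·0.508) / (11) = 0.734
  w = (9 - (-4)·-0.529 - (-3)·0.734 - (-2)·0.508) / (10) = 1.010
  t = (4 - (-2)·-0.529 - (1)·0.734 - (-4)·1.010) / (9) = 0.694
Change: (0.328, 0.448, 0.367, 0.186) → max |·| = 0.448

0.448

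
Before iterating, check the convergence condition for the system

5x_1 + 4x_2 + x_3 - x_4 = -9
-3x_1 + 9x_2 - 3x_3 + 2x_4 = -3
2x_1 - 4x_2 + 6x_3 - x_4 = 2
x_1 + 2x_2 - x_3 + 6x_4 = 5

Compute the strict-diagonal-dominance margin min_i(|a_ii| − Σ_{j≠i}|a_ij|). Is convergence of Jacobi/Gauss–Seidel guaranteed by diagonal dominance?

row 1: |5| − (4+1+1) = -1
row 2: |9| − (3+3+2) = 1
row 3: |6| − (2+4+1) = -1
row 4: |6| − (1+2+1) = 2
minimum over rows = -1 → not strictly diagonally dominant

-1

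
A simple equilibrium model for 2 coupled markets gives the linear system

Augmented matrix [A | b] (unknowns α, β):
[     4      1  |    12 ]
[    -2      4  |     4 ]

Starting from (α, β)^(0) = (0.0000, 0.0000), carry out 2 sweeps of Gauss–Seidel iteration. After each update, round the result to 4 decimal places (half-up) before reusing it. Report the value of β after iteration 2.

2.1875

Iteration 1:
  α = (12 - (1)·0.0000) / (4) = 3.0000
  β = (4 - (-2)·3.0000) / (4) = 2.5000
Iteration 2:
  α = (12 - (1)·2.5000) / (4) = 2.3750
  β = (4 - (-2)·2.3750) / (4) = 2.1875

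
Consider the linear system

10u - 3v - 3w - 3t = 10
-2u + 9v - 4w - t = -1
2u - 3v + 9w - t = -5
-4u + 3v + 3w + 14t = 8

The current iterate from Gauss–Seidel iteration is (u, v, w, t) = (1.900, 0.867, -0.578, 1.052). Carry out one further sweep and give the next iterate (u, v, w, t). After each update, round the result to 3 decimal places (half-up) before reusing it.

One sweep:
  u = (10 - (-3)·0.867 - (-3)·-0.578 - (-3)·1.052) / (10) = 1.402
  v = (-1 - (-2)·1.402 - (-4)·-0.578 - (-1)·1.052) / (9) = 0.060
  w = (-5 - (2)·1.402 - (-3)·0.060 - (-1)·1.052) / (9) = -0.730
  t = (8 - (-4)·1.402 - (3)·0.060 - (3)·-0.730) / (14) = 1.116

(1.402, 0.060, -0.730, 1.116)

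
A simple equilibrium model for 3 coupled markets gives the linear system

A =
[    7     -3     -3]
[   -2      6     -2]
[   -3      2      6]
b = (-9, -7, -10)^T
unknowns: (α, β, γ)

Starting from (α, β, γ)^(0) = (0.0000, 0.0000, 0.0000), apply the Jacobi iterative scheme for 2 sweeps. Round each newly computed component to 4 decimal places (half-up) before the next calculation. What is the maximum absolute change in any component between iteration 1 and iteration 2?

Iteration 1:
  α = (-9 - (-3)·0.0000 - (-3)·0.0000) / (7) = -1.2857
  β = (-7 - (-2)·0.0000 - (-2)·0.0000) / (6) = -1.1667
  γ = (-10 - (-3)·0.0000 - (2)·0.0000) / (6) = -1.6667
Iteration 2:
  α = (-9 - (-3)·-1.1667 - (-3)·-1.6667) / (7) = -2.5000
  β = (-7 - (-2)·-1.2857 - (-2)·-1.6667) / (6) = -2.1508
  γ = (-10 - (-3)·-1.2857 - (2)·-1.1667) / (6) = -1.9206
Change: (-1.2143, -0.9841, -0.2539) → max |·| = 1.2143

1.2143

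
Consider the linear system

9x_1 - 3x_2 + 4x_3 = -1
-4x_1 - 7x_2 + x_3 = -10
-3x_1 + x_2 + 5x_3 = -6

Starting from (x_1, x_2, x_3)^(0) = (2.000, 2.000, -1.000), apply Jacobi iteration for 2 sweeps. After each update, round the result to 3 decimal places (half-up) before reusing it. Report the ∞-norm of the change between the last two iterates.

0.886

Iteration 1:
  x_1 = (-1 - (-3)·2.000 - (4)·-1.000) / (9) = 1.000
  x_2 = (-10 - (-4)·2.000 - (1)·-1.000) / (-7) = 0.143
  x_3 = (-6 - (-3)·2.000 - (1)·2.000) / (5) = -0.400
Iteration 2:
  x_1 = (-1 - (-3)·0.143 - (4)·-0.400) / (9) = 0.114
  x_2 = (-10 - (-4)·1.000 - (1)·-0.400) / (-7) = 0.800
  x_3 = (-6 - (-3)·1.000 - (1)·0.143) / (5) = -0.629
Change: (-0.886, 0.657, -0.229) → max |·| = 0.886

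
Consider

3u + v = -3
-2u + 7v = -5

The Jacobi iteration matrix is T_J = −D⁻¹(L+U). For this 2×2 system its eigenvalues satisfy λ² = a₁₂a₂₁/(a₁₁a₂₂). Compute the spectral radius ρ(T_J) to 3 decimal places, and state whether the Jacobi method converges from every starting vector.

0.309

a₁₂a₂₁/(a₁₁a₂₂) = (1)·(-2) / ((3)·(7)) = -0.095238
ρ = √|-0.095238| = √0.095238 = 0.309
ρ < 1, so Jacobi converges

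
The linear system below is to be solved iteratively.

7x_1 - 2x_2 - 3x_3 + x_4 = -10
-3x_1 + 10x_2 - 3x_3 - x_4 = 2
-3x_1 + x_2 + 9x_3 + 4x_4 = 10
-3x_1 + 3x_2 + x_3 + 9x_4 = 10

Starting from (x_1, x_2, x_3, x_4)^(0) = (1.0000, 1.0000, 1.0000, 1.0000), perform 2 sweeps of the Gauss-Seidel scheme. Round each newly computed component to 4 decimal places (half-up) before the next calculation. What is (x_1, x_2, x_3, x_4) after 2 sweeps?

(-1.2798, -0.0138, 0.3869, 0.6461)

Iteration 1:
  x_1 = (-10 - (-2)·1.0000 - (-3)·1.0000 - (1)·1.0000) / (7) = -0.8571
  x_2 = (2 - (-3)·-0.8571 - (-3)·1.0000 - (-1)·1.0000) / (10) = 0.3429
  x_3 = (10 - (-3)·-0.8571 - (1)·0.3429 - (4)·1.0000) / (9) = 0.3429
  x_4 = (10 - (-3)·-0.8571 - (3)·0.3429 - (1)·0.3429) / (9) = 0.6730
Iteration 2:
  x_1 = (-10 - (-2)·0.3429 - (-3)·0.3429 - (1)·0.6730) / (7) = -1.2798
  x_2 = (2 - (-3)·-1.2798 - (-3)·0.3429 - (-1)·0.6730) / (10) = -0.0138
  x_3 = (10 - (-3)·-1.2798 - (1)·-0.0138 - (4)·0.6730) / (9) = 0.3869
  x_4 = (10 - (-3)·-1.2798 - (3)·-0.0138 - (1)·0.3869) / (9) = 0.6461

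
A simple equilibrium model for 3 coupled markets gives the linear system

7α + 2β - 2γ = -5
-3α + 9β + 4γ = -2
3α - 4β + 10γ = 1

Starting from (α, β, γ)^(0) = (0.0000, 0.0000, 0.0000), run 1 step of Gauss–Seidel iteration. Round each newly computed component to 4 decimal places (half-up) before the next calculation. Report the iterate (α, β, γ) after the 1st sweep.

(-0.7143, -0.4603, 0.1302)

Iteration 1:
  α = (-5 - (2)·0.0000 - (-2)·0.0000) / (7) = -0.7143
  β = (-2 - (-3)·-0.7143 - (4)·0.0000) / (9) = -0.4603
  γ = (1 - (3)·-0.7143 - (-4)·-0.4603) / (10) = 0.1302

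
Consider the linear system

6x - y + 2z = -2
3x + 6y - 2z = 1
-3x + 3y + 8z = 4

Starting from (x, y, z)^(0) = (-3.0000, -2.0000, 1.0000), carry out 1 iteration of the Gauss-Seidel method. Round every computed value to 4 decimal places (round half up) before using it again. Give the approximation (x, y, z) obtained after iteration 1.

(-1.0000, 1.0000, -0.2500)

Iteration 1:
  x = (-2 - (-1)·-2.0000 - (2)·1.0000) / (6) = -1.0000
  y = (1 - (3)·-1.0000 - (-2)·1.0000) / (6) = 1.0000
  z = (4 - (-3)·-1.0000 - (3)·1.0000) / (8) = -0.2500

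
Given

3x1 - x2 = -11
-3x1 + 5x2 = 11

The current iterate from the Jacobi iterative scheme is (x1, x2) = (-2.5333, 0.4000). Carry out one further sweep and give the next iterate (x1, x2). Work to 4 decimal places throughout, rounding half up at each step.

One sweep:
  x1 = (-11 - (-1)·0.4000) / (3) = -3.5333
  x2 = (11 - (-3)·-2.5333) / (5) = 0.6800

(-3.5333, 0.6800)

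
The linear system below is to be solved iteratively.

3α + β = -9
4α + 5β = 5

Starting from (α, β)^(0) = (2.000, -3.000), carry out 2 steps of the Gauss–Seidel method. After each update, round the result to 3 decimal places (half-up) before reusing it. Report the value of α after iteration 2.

-3.867

Iteration 1:
  α = (-9 - (1)·-3.000) / (3) = -2.000
  β = (5 - (4)·-2.000) / (5) = 2.600
Iteration 2:
  α = (-9 - (1)·2.600) / (3) = -3.867
  β = (5 - (4)·-3.867) / (5) = 4.094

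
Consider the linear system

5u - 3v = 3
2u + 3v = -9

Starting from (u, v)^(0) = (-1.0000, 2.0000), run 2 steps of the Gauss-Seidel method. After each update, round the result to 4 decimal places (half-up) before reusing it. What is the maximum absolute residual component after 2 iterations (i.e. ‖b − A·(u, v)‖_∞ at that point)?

Iteration 1:
  u = (3 - (-3)·2.0000) / (5) = 1.8000
  v = (-9 - (2)·1.8000) / (3) = -4.2000
Iteration 2:
  u = (3 - (-3)·-4.2000) / (5) = -1.9200
  v = (-9 - (2)·-1.9200) / (3) = -1.7200
Residual b − A·x = (7.4400, 0.0000); ∞-norm = 7.4400

7.4400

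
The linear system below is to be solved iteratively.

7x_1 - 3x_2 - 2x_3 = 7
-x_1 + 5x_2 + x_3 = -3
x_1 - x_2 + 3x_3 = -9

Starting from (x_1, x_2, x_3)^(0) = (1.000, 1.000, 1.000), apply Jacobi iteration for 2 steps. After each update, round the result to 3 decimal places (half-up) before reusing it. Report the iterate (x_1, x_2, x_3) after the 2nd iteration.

(-0.114, 0.343, -3.771)

Iteration 1:
  x_1 = (7 - (-3)·1.000 - (-2)·1.000) / (7) = 1.714
  x_2 = (-3 - (-1)·1.000 - (1)·1.000) / (5) = -0.600
  x_3 = (-9 - (1)·1.000 - (-1)·1.000) / (3) = -3.000
Iteration 2:
  x_1 = (7 - (-3)·-0.600 - (-2)·-3.000) / (7) = -0.114
  x_2 = (-3 - (-1)·1.714 - (1)·-3.000) / (5) = 0.343
  x_3 = (-9 - (1)·1.714 - (-1)·-0.600) / (3) = -3.771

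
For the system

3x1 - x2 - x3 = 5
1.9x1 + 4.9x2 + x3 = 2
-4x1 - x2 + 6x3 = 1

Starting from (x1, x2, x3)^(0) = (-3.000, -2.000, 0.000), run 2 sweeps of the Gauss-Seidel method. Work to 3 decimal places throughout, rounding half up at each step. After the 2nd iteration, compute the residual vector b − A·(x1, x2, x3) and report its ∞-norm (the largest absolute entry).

0.542

Iteration 1:
  x1 = (5 - (-1)·-2.000 - (-1)·0.000) / (3) = 1.000
  x2 = (2 - (1.9)·1.000 - (1)·0.000) / (4.9) = 0.020
  x3 = (1 - (-4)·1.000 - (-1)·0.020) / (6) = 0.837
Iteration 2:
  x1 = (5 - (-1)·0.020 - (-1)·0.837) / (3) = 1.952
  x2 = (2 - (1.9)·1.952 - (1)·0.837) / (4.9) = -0.520
  x3 = (1 - (-4)·1.952 - (-1)·-0.520) / (6) = 1.381
Residual b − A·x = (0.005, -0.542, 0.002); ∞-norm = 0.542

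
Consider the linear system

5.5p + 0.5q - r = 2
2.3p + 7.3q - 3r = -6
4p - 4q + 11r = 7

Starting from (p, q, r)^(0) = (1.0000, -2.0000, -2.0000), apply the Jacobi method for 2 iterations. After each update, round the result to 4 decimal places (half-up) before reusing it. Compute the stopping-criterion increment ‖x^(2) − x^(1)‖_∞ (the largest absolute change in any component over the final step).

Iteration 1:
  p = (2 - (0.5)·-2.0000 - (-1)·-2.0000) / (5.5) = 0.1818
  q = (-6 - (2.3)·1.0000 - (-3)·-2.0000) / (7.3) = -1.9589
  r = (7 - (4)·1.0000 - (-4)·-2.0000) / (11) = -0.4545
Iteration 2:
  p = (2 - (0.5)·-1.9589 - (-1)·-0.4545) / (5.5) = 0.4591
  q = (-6 - (2.3)·0.1818 - (-3)·-0.4545) / (7.3) = -1.0660
  r = (7 - (4)·0.1818 - (-4)·-1.9589) / (11) = -0.1421
Change: (0.2773, 0.8929, 0.3124) → max |·| = 0.8929

0.8929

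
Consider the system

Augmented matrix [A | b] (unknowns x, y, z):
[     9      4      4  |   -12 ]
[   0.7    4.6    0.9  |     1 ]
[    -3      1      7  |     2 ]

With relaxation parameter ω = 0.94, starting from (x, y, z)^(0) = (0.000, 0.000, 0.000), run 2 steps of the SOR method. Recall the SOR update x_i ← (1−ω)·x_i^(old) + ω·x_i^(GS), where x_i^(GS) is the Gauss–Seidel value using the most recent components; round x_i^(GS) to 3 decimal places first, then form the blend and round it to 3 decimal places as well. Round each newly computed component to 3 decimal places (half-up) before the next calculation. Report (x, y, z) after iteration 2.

Iteration 1:
  x: GS value = (-12 - (4)·0.000 - (4)·0.000) / (9) = -1.333;  x ← (1−ω)·0.000 + ω·-1.333 = -1.253
  y: GS value = (1 - (0.7)·-1.253 - (0.9)·0.000) / (4.6) = 0.408;  y ← (1−ω)·0.000 + ω·0.408 = 0.384
  z: GS value = (2 - (-3)·-1.253 - (1)·0.384) / (7) = -0.306;  z ← (1−ω)·0.000 + ω·-0.306 = -0.288
Iteration 2:
  x: GS value = (-12 - (4)·0.384 - (4)·-0.288) / (9) = -1.376;  x ← (1−ω)·-1.253 + ω·-1.376 = -1.369
  y: GS value = (1 - (0.7)·-1.369 - (0.9)·-0.288) / (4.6) = 0.482;  y ← (1−ω)·0.384 + ω·0.482 = 0.476
  z: GS value = (2 - (-3)·-1.369 - (1)·0.476) / (7) = -0.369;  z ← (1−ω)·-0.288 + ω·-0.369 = -0.364

(-1.369, 0.476, -0.364)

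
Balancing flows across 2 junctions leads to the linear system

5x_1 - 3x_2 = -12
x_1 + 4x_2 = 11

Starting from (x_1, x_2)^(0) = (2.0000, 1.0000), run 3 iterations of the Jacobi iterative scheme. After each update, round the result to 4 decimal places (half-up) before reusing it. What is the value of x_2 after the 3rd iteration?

Iteration 1:
  x_1 = (-12 - (-3)·1.0000) / (5) = -1.8000
  x_2 = (11 - (1)·2.0000) / (4) = 2.2500
Iteration 2:
  x_1 = (-12 - (-3)·2.2500) / (5) = -1.0500
  x_2 = (11 - (1)·-1.8000) / (4) = 3.2000
Iteration 3:
  x_1 = (-12 - (-3)·3.2000) / (5) = -0.4800
  x_2 = (11 - (1)·-1.0500) / (4) = 3.0125

3.0125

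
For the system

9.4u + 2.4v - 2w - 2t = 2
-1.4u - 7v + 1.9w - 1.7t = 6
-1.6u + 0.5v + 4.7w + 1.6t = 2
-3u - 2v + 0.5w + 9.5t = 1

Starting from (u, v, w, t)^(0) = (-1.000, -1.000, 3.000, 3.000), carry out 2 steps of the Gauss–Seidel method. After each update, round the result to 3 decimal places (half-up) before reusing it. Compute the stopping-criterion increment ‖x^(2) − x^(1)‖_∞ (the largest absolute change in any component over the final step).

1.133

Iteration 1:
  u = (2 - (2.4)·-1.000 - (-2)·3.000 - (-2)·3.000) / (9.4) = 1.745
  v = (6 - (-1.4)·1.745 - (1.9)·3.000 - (-1.7)·3.000) / (-7) = -1.120
  w = (2 - (-1.6)·1.745 - (0.5)·-1.120 - (1.6)·3.000) / (4.7) = 0.117
  t = (1 - (-3)·1.745 - (-2)·-1.120 - (0.5)·0.117) / (9.5) = 0.414
Iteration 2:
  u = (2 - (2.4)·-1.120 - (-2)·0.117 - (-2)·0.414) / (9.4) = 0.612
  v = (6 - (-1.4)·0.612 - (1.9)·0.117 - (-1.7)·0.414) / (-7) = -1.048
  w = (2 - (-1.6)·0.612 - (0.5)·-1.048 - (1.6)·0.414) / (4.7) = 0.604
  t = (1 - (-3)·0.612 - (-2)·-1.048 - (0.5)·0.604) / (9.5) = 0.046
Change: (-1.133, 0.072, 0.487, -0.368) → max |·| = 1.133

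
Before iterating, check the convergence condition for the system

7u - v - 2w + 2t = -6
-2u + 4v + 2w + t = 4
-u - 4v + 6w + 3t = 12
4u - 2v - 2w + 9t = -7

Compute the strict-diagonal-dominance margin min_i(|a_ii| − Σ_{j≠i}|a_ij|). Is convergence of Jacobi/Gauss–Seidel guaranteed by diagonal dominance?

row 1: |7| − (1+2+2) = 2
row 2: |4| − (2+2+1) = -1
row 3: |6| − (1+4+3) = -2
row 4: |9| − (4+2+2) = 1
minimum over rows = -2 → not strictly diagonally dominant

-2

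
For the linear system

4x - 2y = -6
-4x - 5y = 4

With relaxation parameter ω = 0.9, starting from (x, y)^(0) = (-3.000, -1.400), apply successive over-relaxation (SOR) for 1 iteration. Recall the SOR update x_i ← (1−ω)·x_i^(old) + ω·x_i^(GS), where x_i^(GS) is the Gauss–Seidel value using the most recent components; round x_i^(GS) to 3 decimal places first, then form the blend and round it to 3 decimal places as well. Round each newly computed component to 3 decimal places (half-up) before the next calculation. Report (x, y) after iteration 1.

(-2.280, 0.782)

Iteration 1:
  x: GS value = (-6 - (-2)·-1.400) / (4) = -2.200;  x ← (1−ω)·-3.000 + ω·-2.200 = -2.280
  y: GS value = (4 - (-4)·-2.280) / (-5) = 1.024;  y ← (1−ω)·-1.400 + ω·1.024 = 0.782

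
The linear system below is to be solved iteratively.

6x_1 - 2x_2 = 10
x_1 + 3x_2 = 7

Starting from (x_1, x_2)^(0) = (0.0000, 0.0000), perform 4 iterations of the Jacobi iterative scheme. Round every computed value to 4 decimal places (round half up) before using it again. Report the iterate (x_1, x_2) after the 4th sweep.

(2.1728, 1.5802)

Iteration 1:
  x_1 = (10 - (-2)·0.0000) / (6) = 1.6667
  x_2 = (7 - (1)·0.0000) / (3) = 2.3333
Iteration 2:
  x_1 = (10 - (-2)·2.3333) / (6) = 2.4444
  x_2 = (7 - (1)·1.6667) / (3) = 1.7778
Iteration 3:
  x_1 = (10 - (-2)·1.7778) / (6) = 2.2593
  x_2 = (7 - (1)·2.4444) / (3) = 1.5185
Iteration 4:
  x_1 = (10 - (-2)·1.5185) / (6) = 2.1728
  x_2 = (7 - (1)·2.2593) / (3) = 1.5802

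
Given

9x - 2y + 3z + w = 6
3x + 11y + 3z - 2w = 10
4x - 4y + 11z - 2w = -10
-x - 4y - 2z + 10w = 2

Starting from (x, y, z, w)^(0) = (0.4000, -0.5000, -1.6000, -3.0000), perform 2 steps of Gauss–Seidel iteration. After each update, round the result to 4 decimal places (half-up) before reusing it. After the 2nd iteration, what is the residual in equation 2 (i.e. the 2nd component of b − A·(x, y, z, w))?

-1.6634

Iteration 1:
  x = (6 - (-2)·-0.5000 - (3)·-1.6000 - (1)·-3.0000) / (9) = 1.4222
  y = (10 - (3)·1.4222 - (3)·-1.6000 - (-2)·-3.0000) / (11) = 0.4121
  z = (-10 - (4)·1.4222 - (-4)·0.4121 - (-2)·-3.0000) / (11) = -1.8219
  w = (2 - (-1)·1.4222 - (-4)·0.4121 - (-2)·-1.8219) / (10) = 0.1427
Iteration 2:
  x = (6 - (-2)·0.4121 - (3)·-1.8219 - (1)·0.1427) / (9) = 1.3497
  y = (10 - (3)·1.3497 - (3)·-1.8219 - (-2)·0.1427) / (11) = 1.0638
  z = (-10 - (4)·1.3497 - (-4)·1.0638 - (-2)·0.1427) / (11) = -0.9871
  w = (2 - (-1)·1.3497 - (-4)·1.0638 - (-2)·-0.9871) / (10) = 0.5631
Residual b − A·x = (-1.6215, -1.6634, 0.8407, -0.0003)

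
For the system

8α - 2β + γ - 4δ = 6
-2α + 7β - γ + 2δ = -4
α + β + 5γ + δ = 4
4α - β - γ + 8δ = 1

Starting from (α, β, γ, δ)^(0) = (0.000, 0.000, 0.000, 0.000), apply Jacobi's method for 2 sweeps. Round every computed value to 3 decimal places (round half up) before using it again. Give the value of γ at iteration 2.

Iteration 1:
  α = (6 - (-2)·0.000 - (1)·0.000 - (-4)·0.000) / (8) = 0.750
  β = (-4 - (-2)·0.000 - (-1)·0.000 - (2)·0.000) / (7) = -0.571
  γ = (4 - (1)·0.000 - (1)·0.000 - (1)·0.000) / (5) = 0.800
  δ = (1 - (4)·0.000 - (-1)·0.000 - (-1)·0.000) / (8) = 0.125
Iteration 2:
  α = (6 - (-2)·-0.571 - (1)·0.800 - (-4)·0.125) / (8) = 0.570
  β = (-4 - (-2)·0.750 - (-1)·0.800 - (2)·0.125) / (7) = -0.279
  γ = (4 - (1)·0.750 - (1)·-0.571 - (1)·0.125) / (5) = 0.739
  δ = (1 - (4)·0.750 - (-1)·-0.571 - (-1)·0.800) / (8) = -0.221

0.739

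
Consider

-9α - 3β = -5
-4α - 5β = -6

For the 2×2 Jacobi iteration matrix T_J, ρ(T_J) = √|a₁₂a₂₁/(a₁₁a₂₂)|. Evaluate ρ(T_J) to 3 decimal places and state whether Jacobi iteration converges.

0.516

a₁₂a₂₁/(a₁₁a₂₂) = (-3)·(-4) / ((-9)·(-5)) = 0.266667
ρ = √|0.266667| = √0.266667 = 0.516
ρ < 1, so Jacobi converges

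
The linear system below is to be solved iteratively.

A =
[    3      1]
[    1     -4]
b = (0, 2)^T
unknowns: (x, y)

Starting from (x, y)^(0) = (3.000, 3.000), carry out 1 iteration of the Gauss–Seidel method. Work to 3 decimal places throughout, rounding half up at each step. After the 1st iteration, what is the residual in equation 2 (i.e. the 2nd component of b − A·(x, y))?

Iteration 1:
  x = (0 - (1)·3.000) / (3) = -1.000
  y = (2 - (1)·-1.000) / (-4) = -0.750
Residual b − A·x = (3.750, 0.000)

0.000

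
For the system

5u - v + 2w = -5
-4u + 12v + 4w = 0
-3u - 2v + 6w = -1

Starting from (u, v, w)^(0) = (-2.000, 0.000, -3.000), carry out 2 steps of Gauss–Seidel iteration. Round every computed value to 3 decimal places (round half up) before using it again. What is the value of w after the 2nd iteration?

Iteration 1:
  u = (-5 - (-1)·0.000 - (2)·-3.000) / (5) = 0.200
  v = (0 - (-4)·0.200 - (4)·-3.000) / (12) = 1.067
  w = (-1 - (-3)·0.200 - (-2)·1.067) / (6) = 0.289
Iteration 2:
  u = (-5 - (-1)·1.067 - (2)·0.289) / (5) = -0.902
  v = (0 - (-4)·-0.902 - (4)·0.289) / (12) = -0.397
  w = (-1 - (-3)·-0.902 - (-2)·-0.397) / (6) = -0.750

-0.750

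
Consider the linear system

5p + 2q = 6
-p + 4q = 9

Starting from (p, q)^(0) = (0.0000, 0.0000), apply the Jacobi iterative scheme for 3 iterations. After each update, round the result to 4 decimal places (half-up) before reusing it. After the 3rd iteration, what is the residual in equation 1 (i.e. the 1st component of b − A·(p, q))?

0.4500

Iteration 1:
  p = (6 - (2)·0.0000) / (5) = 1.2000
  q = (9 - (-1)·0.0000) / (4) = 2.2500
Iteration 2:
  p = (6 - (2)·2.2500) / (5) = 0.3000
  q = (9 - (-1)·1.2000) / (4) = 2.5500
Iteration 3:
  p = (6 - (2)·2.5500) / (5) = 0.1800
  q = (9 - (-1)·0.3000) / (4) = 2.3250
Residual b − A·x = (0.4500, -0.1200)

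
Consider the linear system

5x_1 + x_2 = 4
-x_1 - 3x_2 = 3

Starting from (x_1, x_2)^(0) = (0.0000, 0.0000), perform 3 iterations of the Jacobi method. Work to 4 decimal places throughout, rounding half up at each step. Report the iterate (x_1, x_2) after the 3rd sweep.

(1.0533, -1.3333)

Iteration 1:
  x_1 = (4 - (1)·0.0000) / (5) = 0.8000
  x_2 = (3 - (-1)·0.0000) / (-3) = -1.0000
Iteration 2:
  x_1 = (4 - (1)·-1.0000) / (5) = 1.0000
  x_2 = (3 - (-1)·0.8000) / (-3) = -1.2667
Iteration 3:
  x_1 = (4 - (1)·-1.2667) / (5) = 1.0533
  x_2 = (3 - (-1)·1.0000) / (-3) = -1.3333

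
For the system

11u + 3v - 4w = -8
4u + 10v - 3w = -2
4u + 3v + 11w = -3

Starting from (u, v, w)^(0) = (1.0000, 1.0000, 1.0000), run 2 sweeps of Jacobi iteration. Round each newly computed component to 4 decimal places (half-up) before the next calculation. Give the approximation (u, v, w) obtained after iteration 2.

(-0.9760, -0.2182, 0.0405)

Iteration 1:
  u = (-8 - (3)·1.0000 - (-4)·1.0000) / (11) = -0.6364
  v = (-2 - (4)·1.0000 - (-3)·1.0000) / (10) = -0.3000
  w = (-3 - (4)·1.0000 - (3)·1.0000) / (11) = -0.9091
Iteration 2:
  u = (-8 - (3)·-0.3000 - (-4)·-0.9091) / (11) = -0.9760
  v = (-2 - (4)·-0.6364 - (-3)·-0.9091) / (10) = -0.2182
  w = (-3 - (4)·-0.6364 - (3)·-0.3000) / (11) = 0.0405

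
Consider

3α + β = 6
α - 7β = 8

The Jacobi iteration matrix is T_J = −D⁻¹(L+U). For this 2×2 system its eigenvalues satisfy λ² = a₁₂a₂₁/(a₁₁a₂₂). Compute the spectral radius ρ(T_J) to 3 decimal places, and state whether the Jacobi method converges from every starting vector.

a₁₂a₂₁/(a₁₁a₂₂) = (1)·(1) / ((3)·(-7)) = -0.047619
ρ = √|-0.047619| = √0.047619 = 0.218
ρ < 1, so Jacobi converges

0.218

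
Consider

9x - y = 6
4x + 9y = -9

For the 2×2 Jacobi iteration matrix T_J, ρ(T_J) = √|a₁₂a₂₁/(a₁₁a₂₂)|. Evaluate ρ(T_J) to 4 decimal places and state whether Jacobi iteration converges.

0.2222

a₁₂a₂₁/(a₁₁a₂₂) = (-1)·(4) / ((9)·(9)) = -0.049383
ρ = √|-0.049383| = √0.049383 = 0.2222
ρ < 1, so Jacobi converges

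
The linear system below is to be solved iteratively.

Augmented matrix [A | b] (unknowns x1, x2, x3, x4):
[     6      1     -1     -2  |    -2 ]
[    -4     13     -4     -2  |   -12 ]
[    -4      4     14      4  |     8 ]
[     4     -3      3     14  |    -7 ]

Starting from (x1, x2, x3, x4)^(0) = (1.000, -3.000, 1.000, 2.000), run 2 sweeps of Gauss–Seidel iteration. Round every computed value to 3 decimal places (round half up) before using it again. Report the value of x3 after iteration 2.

0.977

Iteration 1:
  x1 = (-2 - (1)·-3.000 - (-1)·1.000 - (-2)·2.000) / (6) = 1.000
  x2 = (-12 - (-4)·1.000 - (-4)·1.000 - (-2)·2.000) / (13) = 0.000
  x3 = (8 - (-4)·1.000 - (4)·0.000 - (4)·2.000) / (14) = 0.286
  x4 = (-7 - (4)·1.000 - (-3)·0.000 - (3)·0.286) / (14) = -0.847
Iteration 2:
  x1 = (-2 - (1)·0.000 - (-1)·0.286 - (-2)·-0.847) / (6) = -0.568
  x2 = (-12 - (-4)·-0.568 - (-4)·0.286 - (-2)·-0.847) / (13) = -1.140
  x3 = (8 - (-4)·-0.568 - (4)·-1.140 - (4)·-0.847) / (14) = 0.977
  x4 = (-7 - (4)·-0.568 - (-3)·-1.140 - (3)·0.977) / (14) = -0.791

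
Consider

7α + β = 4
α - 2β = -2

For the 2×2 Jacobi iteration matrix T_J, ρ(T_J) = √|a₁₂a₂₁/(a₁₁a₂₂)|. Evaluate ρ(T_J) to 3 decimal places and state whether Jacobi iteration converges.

a₁₂a₂₁/(a₁₁a₂₂) = (1)·(1) / ((7)·(-2)) = -0.071429
ρ = √|-0.071429| = √0.071429 = 0.267
ρ < 1, so Jacobi converges

0.267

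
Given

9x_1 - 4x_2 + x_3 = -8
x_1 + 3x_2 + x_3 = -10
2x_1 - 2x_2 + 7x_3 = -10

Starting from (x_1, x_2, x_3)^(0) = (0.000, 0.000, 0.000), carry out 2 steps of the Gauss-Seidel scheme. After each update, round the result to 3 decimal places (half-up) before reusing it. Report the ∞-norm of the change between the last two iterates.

Iteration 1:
  x_1 = (-8 - (-4)·0.000 - (1)·0.000) / (9) = -0.889
  x_2 = (-10 - (1)·-0.889 - (1)·0.000) / (3) = -3.037
  x_3 = (-10 - (2)·-0.889 - (-2)·-3.037) / (7) = -2.042
Iteration 2:
  x_1 = (-8 - (-4)·-3.037 - (1)·-2.042) / (9) = -2.012
  x_2 = (-10 - (1)·-2.012 - (1)·-2.042) / (3) = -1.982
  x_3 = (-10 - (2)·-2.012 - (-2)·-1.982) / (7) = -1.420
Change: (-1.123, 1.055, 0.622) → max |·| = 1.123

1.123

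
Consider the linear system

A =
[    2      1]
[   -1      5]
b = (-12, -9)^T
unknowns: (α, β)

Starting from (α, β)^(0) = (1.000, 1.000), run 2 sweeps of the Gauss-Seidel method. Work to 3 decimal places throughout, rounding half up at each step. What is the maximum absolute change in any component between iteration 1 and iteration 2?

2.050

Iteration 1:
  α = (-12 - (1)·1.000) / (2) = -6.500
  β = (-9 - (-1)·-6.500) / (5) = -3.100
Iteration 2:
  α = (-12 - (1)·-3.100) / (2) = -4.450
  β = (-9 - (-1)·-4.450) / (5) = -2.690
Change: (2.050, 0.410) → max |·| = 2.050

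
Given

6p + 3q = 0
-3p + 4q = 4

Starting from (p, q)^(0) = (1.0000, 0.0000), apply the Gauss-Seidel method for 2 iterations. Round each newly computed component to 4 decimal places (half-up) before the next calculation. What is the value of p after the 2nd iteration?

Iteration 1:
  p = (0 - (3)·0.0000) / (6) = 0.0000
  q = (4 - (-3)·0.0000) / (4) = 1.0000
Iteration 2:
  p = (0 - (3)·1.0000) / (6) = -0.5000
  q = (4 - (-3)·-0.5000) / (4) = 0.6250

-0.5000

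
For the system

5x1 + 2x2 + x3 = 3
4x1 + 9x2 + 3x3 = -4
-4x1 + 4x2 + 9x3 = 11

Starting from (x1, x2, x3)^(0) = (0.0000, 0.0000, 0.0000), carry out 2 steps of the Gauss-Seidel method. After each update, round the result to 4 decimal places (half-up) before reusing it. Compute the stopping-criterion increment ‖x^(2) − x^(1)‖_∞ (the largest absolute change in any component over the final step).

Iteration 1:
  x1 = (3 - (2)·0.0000 - (1)·0.0000) / (5) = 0.6000
  x2 = (-4 - (4)·0.6000 - (3)·0.0000) / (9) = -0.7111
  x3 = (11 - (-4)·0.6000 - (4)·-0.7111) / (9) = 1.8049
Iteration 2:
  x1 = (3 - (2)·-0.7111 - (1)·1.8049) / (5) = 0.5235
  x2 = (-4 - (4)·0.5235 - (3)·1.8049) / (9) = -1.2787
  x3 = (11 - (-4)·0.5235 - (4)·-1.2787) / (9) = 2.0232
Change: (-0.0765, -0.5676, 0.2183) → max |·| = 0.5676

0.5676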